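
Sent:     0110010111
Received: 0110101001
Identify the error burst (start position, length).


XOR: 0000111110

Burst at position 4, length 5


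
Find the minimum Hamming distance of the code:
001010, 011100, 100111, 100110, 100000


Comparing all pairs, minimum distance: 1
Can detect 0 errors, correct 0 errors

1


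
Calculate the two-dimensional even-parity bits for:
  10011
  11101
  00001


Row parities: 101
Column parities: 01111

Row P: 101, Col P: 01111, Corner: 0


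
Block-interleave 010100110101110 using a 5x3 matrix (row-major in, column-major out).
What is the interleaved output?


Matrix:
  010
  100
  110
  101
  110
Read columns: 011111010100010

011111010100010


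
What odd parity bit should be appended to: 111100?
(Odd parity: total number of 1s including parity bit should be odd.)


Number of 1s in data: 4
Parity bit: 1

1


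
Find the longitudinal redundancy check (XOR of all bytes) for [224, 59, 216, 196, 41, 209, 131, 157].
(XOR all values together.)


XOR chain: 224 ^ 59 ^ 216 ^ 196 ^ 41 ^ 209 ^ 131 ^ 157 = 33

33


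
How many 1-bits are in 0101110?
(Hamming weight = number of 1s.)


Counting 1s in 0101110

4


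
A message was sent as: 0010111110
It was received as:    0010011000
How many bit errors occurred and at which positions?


XOR: 0000100110

3 error(s) at position(s): 4, 7, 8


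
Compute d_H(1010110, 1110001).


XOR: 0100111
Count of 1s: 4

4


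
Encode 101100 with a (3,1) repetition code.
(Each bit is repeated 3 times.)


Each bit -> 3 copies

111000111111000000


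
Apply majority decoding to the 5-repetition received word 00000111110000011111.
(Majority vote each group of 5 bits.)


Groups: 00000, 11111, 00000, 11111
Majority votes: 0101

0101


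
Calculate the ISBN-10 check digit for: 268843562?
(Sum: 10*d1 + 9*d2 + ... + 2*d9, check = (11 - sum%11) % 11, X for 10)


Weighted sum: 275
275 mod 11 = 0

Check digit: 0


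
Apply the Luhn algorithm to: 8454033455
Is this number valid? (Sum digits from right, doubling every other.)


Luhn sum = 35
35 mod 10 = 5

Invalid (Luhn sum mod 10 = 5)


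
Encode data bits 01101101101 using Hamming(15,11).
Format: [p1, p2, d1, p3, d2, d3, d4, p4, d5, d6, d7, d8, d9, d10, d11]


Parity bits: p1=0, p2=1, p3=1, p4=1

010111011101101


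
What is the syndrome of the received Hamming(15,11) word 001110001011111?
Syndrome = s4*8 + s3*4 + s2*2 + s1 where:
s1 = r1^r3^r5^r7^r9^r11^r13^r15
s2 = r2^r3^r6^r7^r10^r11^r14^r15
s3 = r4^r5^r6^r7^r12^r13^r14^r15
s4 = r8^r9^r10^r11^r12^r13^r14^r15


s1=0, s2=0, s3=0, s4=0

Syndrome = 0 (no error)


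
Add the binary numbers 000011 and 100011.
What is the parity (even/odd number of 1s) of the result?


000011 = 3
100011 = 35
Sum = 38 = 100110
1s count = 3

odd parity (3 ones in 100110)


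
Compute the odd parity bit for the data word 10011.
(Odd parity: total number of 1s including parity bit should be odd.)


Number of 1s in data: 3
Parity bit: 0

0


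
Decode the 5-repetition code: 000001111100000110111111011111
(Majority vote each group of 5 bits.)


Groups: 00000, 11111, 00000, 11011, 11110, 11111
Majority votes: 010111

010111


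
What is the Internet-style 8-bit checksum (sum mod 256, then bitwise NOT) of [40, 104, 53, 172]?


Sum = 369 mod 256 = 113
Complement = 142

142


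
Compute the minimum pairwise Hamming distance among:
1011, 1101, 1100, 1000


Comparing all pairs, minimum distance: 1
Can detect 0 errors, correct 0 errors

1


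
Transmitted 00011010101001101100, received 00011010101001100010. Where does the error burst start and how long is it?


XOR: 00000000000000001110

Burst at position 16, length 3


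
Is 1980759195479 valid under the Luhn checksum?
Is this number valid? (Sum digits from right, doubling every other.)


Luhn sum = 65
65 mod 10 = 5

Invalid (Luhn sum mod 10 = 5)


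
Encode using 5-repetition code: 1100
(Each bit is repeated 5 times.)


Each bit -> 5 copies

11111111110000000000


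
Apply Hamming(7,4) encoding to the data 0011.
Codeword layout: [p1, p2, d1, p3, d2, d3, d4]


Parity bits: p1=1, p2=0, p3=0

1000011


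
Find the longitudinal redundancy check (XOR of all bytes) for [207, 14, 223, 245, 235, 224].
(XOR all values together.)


XOR chain: 207 ^ 14 ^ 223 ^ 245 ^ 235 ^ 224 = 224

224


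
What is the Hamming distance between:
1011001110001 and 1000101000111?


XOR: 0011100110110
Count of 1s: 7

7


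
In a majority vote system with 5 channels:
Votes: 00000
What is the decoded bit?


Ones: 0 out of 5
Threshold: 3

0 (0/5 voted 1)


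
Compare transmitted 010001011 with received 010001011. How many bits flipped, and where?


XOR: 000000000

0 errors (received matches sent)


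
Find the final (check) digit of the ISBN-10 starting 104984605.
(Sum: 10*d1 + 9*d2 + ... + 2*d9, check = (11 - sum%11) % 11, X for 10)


Weighted sum: 207
207 mod 11 = 9

Check digit: 2


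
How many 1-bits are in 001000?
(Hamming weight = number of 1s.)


Counting 1s in 001000

1


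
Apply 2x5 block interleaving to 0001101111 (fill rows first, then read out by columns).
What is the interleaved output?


Matrix:
  00011
  01111
Read columns: 0001011111

0001011111


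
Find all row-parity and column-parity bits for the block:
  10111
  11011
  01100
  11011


Row parities: 0000
Column parities: 11011

Row P: 0000, Col P: 11011, Corner: 0


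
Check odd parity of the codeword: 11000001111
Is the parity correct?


Number of 1s: 6

No, parity error (6 ones)


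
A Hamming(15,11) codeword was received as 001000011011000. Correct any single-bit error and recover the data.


Syndrome = 5: error at position 5

Data: 11001011000 (corrected bit 5)


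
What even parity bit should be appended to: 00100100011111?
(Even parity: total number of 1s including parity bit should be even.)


Number of 1s in data: 7
Parity bit: 1

1


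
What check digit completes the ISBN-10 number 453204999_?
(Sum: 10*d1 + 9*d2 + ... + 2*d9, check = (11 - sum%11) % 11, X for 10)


Weighted sum: 224
224 mod 11 = 4

Check digit: 7


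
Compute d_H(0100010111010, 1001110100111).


XOR: 1101100011101
Count of 1s: 8

8


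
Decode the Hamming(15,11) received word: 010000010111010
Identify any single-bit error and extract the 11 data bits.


Syndrome = 9: error at position 9

Data: 00001111010 (corrected bit 9)


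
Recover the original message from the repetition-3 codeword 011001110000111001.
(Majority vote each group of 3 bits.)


Groups: 011, 001, 110, 000, 111, 001
Majority votes: 101010

101010


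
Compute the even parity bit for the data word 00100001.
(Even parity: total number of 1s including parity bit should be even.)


Number of 1s in data: 2
Parity bit: 0

0


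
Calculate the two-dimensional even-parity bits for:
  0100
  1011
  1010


Row parities: 110
Column parities: 0101

Row P: 110, Col P: 0101, Corner: 0


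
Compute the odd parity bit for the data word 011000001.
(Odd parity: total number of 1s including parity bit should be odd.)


Number of 1s in data: 3
Parity bit: 0

0


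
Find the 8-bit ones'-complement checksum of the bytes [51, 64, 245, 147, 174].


Sum = 681 mod 256 = 169
Complement = 86

86


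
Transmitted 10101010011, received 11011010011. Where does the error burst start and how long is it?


XOR: 01110000000

Burst at position 1, length 3


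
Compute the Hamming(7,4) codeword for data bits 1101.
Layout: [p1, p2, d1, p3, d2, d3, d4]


Parity bits: p1=1, p2=0, p3=0

1010101


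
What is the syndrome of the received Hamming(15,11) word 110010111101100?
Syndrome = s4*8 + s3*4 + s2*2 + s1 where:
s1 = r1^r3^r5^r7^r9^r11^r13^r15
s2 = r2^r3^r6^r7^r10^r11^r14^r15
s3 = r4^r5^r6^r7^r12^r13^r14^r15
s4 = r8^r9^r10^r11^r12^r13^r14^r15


s1=1, s2=1, s3=0, s4=1

Syndrome = 11 (error at position 11)


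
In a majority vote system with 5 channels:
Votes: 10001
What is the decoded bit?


Ones: 2 out of 5
Threshold: 3

0 (2/5 voted 1)


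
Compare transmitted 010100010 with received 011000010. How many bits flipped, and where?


XOR: 001100000

2 error(s) at position(s): 2, 3


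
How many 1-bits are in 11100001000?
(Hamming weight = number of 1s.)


Counting 1s in 11100001000

4


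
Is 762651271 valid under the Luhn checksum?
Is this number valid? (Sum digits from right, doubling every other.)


Luhn sum = 30
30 mod 10 = 0

Valid (Luhn sum mod 10 = 0)


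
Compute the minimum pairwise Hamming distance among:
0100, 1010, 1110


Comparing all pairs, minimum distance: 1
Can detect 0 errors, correct 0 errors

1


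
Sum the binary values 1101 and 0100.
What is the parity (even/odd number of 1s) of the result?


1101 = 13
0100 = 4
Sum = 17 = 10001
1s count = 2

even parity (2 ones in 10001)


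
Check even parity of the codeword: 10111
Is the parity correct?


Number of 1s: 4

Yes, parity is correct (4 ones)


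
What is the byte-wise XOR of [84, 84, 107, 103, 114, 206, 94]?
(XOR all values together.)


XOR chain: 84 ^ 84 ^ 107 ^ 103 ^ 114 ^ 206 ^ 94 = 238

238


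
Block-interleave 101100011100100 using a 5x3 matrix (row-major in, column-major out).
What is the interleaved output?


Matrix:
  101
  100
  011
  100
  100
Read columns: 110110010010100

110110010010100


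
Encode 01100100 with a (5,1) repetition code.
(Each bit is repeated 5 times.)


Each bit -> 5 copies

0000011111111110000000000111110000000000


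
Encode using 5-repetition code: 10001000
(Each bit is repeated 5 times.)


Each bit -> 5 copies

1111100000000000000011111000000000000000


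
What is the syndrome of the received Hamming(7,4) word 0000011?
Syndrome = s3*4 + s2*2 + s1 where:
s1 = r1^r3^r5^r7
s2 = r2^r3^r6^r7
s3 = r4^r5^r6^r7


s1=1, s2=0, s3=0

Syndrome = 1 (error at position 1)


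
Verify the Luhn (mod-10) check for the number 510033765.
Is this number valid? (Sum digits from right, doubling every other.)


Luhn sum = 31
31 mod 10 = 1

Invalid (Luhn sum mod 10 = 1)


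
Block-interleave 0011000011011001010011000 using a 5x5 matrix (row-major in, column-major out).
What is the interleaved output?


Matrix:
  00110
  00011
  01100
  10100
  11000
Read columns: 0001100101101101100001000

0001100101101101100001000


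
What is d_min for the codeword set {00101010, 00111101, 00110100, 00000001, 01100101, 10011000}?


Comparing all pairs, minimum distance: 2
Can detect 1 errors, correct 0 errors

2


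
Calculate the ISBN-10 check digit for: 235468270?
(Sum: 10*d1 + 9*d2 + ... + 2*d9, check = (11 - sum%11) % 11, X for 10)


Weighted sum: 220
220 mod 11 = 0

Check digit: 0


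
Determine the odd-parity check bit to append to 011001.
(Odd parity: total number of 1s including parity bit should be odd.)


Number of 1s in data: 3
Parity bit: 0

0


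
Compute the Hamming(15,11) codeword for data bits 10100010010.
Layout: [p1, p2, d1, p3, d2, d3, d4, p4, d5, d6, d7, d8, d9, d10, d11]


Parity bits: p1=0, p2=0, p3=0, p4=0

001001000010010


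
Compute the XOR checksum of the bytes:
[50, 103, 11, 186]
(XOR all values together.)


XOR chain: 50 ^ 103 ^ 11 ^ 186 = 228

228


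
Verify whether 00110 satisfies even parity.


Number of 1s: 2

Yes, parity is correct (2 ones)


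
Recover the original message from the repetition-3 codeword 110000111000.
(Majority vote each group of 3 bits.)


Groups: 110, 000, 111, 000
Majority votes: 1010

1010


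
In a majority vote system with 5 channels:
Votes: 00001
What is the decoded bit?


Ones: 1 out of 5
Threshold: 3

0 (1/5 voted 1)


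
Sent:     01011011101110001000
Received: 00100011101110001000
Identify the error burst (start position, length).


XOR: 01111000000000000000

Burst at position 1, length 4


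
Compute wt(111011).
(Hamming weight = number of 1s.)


Counting 1s in 111011

5


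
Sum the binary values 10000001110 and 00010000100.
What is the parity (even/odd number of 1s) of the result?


10000001110 = 1038
00010000100 = 132
Sum = 1170 = 10010010010
1s count = 4

even parity (4 ones in 10010010010)


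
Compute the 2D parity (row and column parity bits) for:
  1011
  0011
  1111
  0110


Row parities: 1000
Column parities: 0001

Row P: 1000, Col P: 0001, Corner: 1


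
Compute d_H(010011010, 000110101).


XOR: 010101111
Count of 1s: 6

6


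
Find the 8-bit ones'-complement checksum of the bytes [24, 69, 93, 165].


Sum = 351 mod 256 = 95
Complement = 160

160


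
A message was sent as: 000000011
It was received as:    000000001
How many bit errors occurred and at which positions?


XOR: 000000010

1 error(s) at position(s): 7


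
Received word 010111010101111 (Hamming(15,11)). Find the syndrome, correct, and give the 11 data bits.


Syndrome = 7: error at position 7

Data: 01110101111 (corrected bit 7)


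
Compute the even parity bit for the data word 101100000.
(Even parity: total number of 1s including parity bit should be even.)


Number of 1s in data: 3
Parity bit: 1

1


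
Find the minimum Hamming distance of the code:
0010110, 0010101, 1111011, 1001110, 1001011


Comparing all pairs, minimum distance: 2
Can detect 1 errors, correct 0 errors

2


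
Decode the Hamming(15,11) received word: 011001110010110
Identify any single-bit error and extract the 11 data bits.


Syndrome = 0: no error detected

Data: 10110010110 (no errors)


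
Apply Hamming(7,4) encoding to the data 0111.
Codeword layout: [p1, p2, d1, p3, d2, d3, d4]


Parity bits: p1=0, p2=0, p3=1

0001111


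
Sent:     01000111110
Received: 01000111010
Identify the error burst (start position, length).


XOR: 00000000100

Burst at position 8, length 1


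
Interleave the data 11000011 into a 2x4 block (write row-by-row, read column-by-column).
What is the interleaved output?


Matrix:
  1100
  0011
Read columns: 10100101

10100101


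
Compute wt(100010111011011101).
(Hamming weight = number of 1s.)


Counting 1s in 100010111011011101

11


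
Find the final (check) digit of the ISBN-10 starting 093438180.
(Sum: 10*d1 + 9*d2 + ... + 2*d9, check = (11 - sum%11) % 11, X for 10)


Weighted sum: 219
219 mod 11 = 10

Check digit: 1


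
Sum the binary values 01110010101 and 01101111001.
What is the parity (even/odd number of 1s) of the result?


01110010101 = 917
01101111001 = 889
Sum = 1806 = 11100001110
1s count = 6

even parity (6 ones in 11100001110)


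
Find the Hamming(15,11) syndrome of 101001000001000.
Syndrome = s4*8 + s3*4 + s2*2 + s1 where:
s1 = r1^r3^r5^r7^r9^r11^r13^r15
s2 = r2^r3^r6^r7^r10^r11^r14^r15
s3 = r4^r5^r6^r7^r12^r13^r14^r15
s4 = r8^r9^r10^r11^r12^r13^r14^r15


s1=0, s2=0, s3=0, s4=1

Syndrome = 8 (error at position 8)


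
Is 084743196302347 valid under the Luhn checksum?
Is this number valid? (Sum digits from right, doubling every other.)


Luhn sum = 70
70 mod 10 = 0

Valid (Luhn sum mod 10 = 0)


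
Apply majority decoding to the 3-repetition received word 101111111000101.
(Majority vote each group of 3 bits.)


Groups: 101, 111, 111, 000, 101
Majority votes: 11101

11101


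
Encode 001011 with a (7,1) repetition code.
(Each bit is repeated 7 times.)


Each bit -> 7 copies

000000000000001111111000000011111111111111


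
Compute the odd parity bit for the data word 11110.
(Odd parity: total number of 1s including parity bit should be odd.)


Number of 1s in data: 4
Parity bit: 1

1


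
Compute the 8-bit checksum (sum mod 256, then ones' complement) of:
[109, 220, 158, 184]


Sum = 671 mod 256 = 159
Complement = 96

96


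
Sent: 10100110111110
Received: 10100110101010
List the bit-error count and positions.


XOR: 00000000010100

2 error(s) at position(s): 9, 11


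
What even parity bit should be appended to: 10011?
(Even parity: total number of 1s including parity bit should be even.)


Number of 1s in data: 3
Parity bit: 1

1


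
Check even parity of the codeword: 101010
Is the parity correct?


Number of 1s: 3

No, parity error (3 ones)


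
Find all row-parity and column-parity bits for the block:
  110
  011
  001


Row parities: 001
Column parities: 100

Row P: 001, Col P: 100, Corner: 1


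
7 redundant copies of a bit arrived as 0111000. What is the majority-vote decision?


Ones: 3 out of 7
Threshold: 4

0 (3/7 voted 1)


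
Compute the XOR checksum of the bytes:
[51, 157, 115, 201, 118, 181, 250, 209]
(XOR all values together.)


XOR chain: 51 ^ 157 ^ 115 ^ 201 ^ 118 ^ 181 ^ 250 ^ 209 = 252

252


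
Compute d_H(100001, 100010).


XOR: 000011
Count of 1s: 2

2


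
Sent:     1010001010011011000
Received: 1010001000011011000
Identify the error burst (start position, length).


XOR: 0000000010000000000

Burst at position 8, length 1


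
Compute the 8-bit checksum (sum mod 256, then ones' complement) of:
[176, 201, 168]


Sum = 545 mod 256 = 33
Complement = 222

222


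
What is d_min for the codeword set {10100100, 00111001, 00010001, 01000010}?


Comparing all pairs, minimum distance: 2
Can detect 1 errors, correct 0 errors

2


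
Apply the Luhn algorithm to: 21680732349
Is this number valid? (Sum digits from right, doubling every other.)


Luhn sum = 49
49 mod 10 = 9

Invalid (Luhn sum mod 10 = 9)


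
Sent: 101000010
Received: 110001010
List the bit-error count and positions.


XOR: 011001000

3 error(s) at position(s): 1, 2, 5


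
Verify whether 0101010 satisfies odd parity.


Number of 1s: 3

Yes, parity is correct (3 ones)


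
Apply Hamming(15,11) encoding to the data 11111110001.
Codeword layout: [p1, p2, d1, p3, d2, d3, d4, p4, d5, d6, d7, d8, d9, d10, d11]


Parity bits: p1=0, p2=0, p3=0, p4=0

001011101110001


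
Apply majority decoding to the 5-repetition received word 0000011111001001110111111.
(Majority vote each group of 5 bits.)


Groups: 00000, 11111, 00100, 11101, 11111
Majority votes: 01011

01011


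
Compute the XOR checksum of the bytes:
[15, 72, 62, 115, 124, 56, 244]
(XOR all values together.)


XOR chain: 15 ^ 72 ^ 62 ^ 115 ^ 124 ^ 56 ^ 244 = 186

186


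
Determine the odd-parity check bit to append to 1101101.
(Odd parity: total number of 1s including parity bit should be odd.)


Number of 1s in data: 5
Parity bit: 0

0


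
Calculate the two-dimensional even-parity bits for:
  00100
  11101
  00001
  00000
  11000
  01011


Row parities: 101001
Column parities: 01011

Row P: 101001, Col P: 01011, Corner: 1


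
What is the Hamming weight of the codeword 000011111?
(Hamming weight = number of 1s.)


Counting 1s in 000011111

5


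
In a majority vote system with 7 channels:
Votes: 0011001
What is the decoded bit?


Ones: 3 out of 7
Threshold: 4

0 (3/7 voted 1)


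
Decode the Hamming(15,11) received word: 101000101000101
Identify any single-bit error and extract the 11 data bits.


Syndrome = 14: error at position 14

Data: 10011000111 (corrected bit 14)


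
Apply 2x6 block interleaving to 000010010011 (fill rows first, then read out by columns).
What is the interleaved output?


Matrix:
  000010
  010011
Read columns: 000100001101

000100001101


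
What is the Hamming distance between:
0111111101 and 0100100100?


XOR: 0011011001
Count of 1s: 5

5


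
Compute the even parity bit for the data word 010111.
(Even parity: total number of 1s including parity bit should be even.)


Number of 1s in data: 4
Parity bit: 0

0


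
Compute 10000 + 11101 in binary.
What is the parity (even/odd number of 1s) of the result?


10000 = 16
11101 = 29
Sum = 45 = 101101
1s count = 4

even parity (4 ones in 101101)


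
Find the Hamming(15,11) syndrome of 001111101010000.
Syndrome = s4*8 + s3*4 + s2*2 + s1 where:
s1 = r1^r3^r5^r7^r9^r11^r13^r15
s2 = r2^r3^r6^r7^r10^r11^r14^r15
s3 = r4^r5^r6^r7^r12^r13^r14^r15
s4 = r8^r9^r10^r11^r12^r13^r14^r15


s1=1, s2=0, s3=0, s4=0

Syndrome = 1 (error at position 1)


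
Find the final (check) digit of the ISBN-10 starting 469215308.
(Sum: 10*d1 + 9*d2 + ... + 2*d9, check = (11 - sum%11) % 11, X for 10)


Weighted sum: 239
239 mod 11 = 8

Check digit: 3


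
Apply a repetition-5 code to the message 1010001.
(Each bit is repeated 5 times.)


Each bit -> 5 copies

11111000001111100000000000000011111


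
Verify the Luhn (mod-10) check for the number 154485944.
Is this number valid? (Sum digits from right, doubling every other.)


Luhn sum = 44
44 mod 10 = 4

Invalid (Luhn sum mod 10 = 4)


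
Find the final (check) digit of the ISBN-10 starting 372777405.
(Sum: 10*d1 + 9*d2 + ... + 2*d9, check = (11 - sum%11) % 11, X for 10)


Weighted sum: 261
261 mod 11 = 8

Check digit: 3


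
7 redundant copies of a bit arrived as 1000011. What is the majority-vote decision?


Ones: 3 out of 7
Threshold: 4

0 (3/7 voted 1)


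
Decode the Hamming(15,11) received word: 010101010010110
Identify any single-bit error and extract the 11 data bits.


Syndrome = 0: no error detected

Data: 00100010110 (no errors)


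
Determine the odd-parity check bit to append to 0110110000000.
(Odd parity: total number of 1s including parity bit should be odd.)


Number of 1s in data: 4
Parity bit: 1

1


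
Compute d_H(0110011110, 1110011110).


XOR: 1000000000
Count of 1s: 1

1


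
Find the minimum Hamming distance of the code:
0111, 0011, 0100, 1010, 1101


Comparing all pairs, minimum distance: 1
Can detect 0 errors, correct 0 errors

1


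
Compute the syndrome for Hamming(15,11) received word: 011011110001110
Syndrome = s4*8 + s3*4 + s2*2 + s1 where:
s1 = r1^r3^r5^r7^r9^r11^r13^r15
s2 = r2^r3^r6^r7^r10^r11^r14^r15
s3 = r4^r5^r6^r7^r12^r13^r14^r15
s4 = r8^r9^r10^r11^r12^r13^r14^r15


s1=0, s2=1, s3=0, s4=0

Syndrome = 2 (error at position 2)


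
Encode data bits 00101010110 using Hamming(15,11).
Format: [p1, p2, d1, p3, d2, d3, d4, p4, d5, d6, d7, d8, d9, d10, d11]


Parity bits: p1=1, p2=1, p3=1, p4=0

110101001010110


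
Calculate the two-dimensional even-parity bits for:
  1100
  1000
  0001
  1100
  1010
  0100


Row parities: 011001
Column parities: 0111

Row P: 011001, Col P: 0111, Corner: 1


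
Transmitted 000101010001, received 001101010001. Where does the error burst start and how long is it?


XOR: 001000000000

Burst at position 2, length 1


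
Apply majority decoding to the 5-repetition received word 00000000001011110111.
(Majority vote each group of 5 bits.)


Groups: 00000, 00000, 10111, 10111
Majority votes: 0011

0011


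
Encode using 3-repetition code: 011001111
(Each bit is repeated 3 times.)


Each bit -> 3 copies

000111111000000111111111111


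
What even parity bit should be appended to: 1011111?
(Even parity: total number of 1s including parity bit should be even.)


Number of 1s in data: 6
Parity bit: 0

0


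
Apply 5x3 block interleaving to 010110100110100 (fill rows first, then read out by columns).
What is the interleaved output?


Matrix:
  010
  110
  100
  110
  100
Read columns: 011111101000000

011111101000000


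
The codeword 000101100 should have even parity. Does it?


Number of 1s: 3

No, parity error (3 ones)


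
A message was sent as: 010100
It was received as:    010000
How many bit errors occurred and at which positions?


XOR: 000100

1 error(s) at position(s): 3


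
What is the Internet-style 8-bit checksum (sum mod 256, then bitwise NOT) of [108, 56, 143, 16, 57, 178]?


Sum = 558 mod 256 = 46
Complement = 209

209


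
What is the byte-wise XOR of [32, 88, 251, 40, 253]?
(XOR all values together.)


XOR chain: 32 ^ 88 ^ 251 ^ 40 ^ 253 = 86

86


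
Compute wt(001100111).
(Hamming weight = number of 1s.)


Counting 1s in 001100111

5


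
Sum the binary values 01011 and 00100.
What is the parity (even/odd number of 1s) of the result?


01011 = 11
00100 = 4
Sum = 15 = 1111
1s count = 4

even parity (4 ones in 1111)


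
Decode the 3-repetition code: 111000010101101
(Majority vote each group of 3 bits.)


Groups: 111, 000, 010, 101, 101
Majority votes: 10011

10011


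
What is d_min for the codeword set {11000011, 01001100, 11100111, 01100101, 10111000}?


Comparing all pairs, minimum distance: 2
Can detect 1 errors, correct 0 errors

2


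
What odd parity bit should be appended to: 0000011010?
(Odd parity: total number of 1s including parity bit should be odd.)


Number of 1s in data: 3
Parity bit: 0

0


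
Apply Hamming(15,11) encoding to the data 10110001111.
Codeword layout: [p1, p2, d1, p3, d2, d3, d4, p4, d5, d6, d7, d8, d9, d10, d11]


Parity bits: p1=0, p2=1, p3=0, p4=0

011001100001111


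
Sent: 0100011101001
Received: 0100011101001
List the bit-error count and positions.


XOR: 0000000000000

0 errors (received matches sent)


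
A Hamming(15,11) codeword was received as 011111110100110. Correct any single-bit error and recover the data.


Syndrome = 0: no error detected

Data: 11110100110 (no errors)


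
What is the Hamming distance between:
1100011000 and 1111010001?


XOR: 0011001001
Count of 1s: 4

4


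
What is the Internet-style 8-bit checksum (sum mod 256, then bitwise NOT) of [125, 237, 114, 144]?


Sum = 620 mod 256 = 108
Complement = 147

147


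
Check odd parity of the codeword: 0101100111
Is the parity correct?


Number of 1s: 6

No, parity error (6 ones)


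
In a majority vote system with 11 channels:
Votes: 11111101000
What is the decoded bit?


Ones: 7 out of 11
Threshold: 6

1 (7/11 voted 1)


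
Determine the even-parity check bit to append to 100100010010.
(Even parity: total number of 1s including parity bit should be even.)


Number of 1s in data: 4
Parity bit: 0

0


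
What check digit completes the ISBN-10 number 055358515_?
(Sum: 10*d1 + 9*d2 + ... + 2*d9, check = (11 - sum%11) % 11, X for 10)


Weighted sum: 209
209 mod 11 = 0

Check digit: 0


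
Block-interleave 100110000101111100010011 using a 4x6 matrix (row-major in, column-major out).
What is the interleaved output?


Matrix:
  100110
  000101
  111100
  010011
Read columns: 101000110010111010010101

101000110010111010010101


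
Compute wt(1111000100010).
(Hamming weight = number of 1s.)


Counting 1s in 1111000100010

6


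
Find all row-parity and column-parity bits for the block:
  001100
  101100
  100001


Row parities: 010
Column parities: 000001

Row P: 010, Col P: 000001, Corner: 1


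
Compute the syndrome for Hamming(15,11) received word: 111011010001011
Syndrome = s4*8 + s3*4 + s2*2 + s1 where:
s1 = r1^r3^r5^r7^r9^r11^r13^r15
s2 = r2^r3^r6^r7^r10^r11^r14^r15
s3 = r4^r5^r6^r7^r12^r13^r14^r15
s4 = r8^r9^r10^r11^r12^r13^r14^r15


s1=0, s2=1, s3=1, s4=0

Syndrome = 6 (error at position 6)


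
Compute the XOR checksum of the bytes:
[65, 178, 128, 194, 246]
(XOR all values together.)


XOR chain: 65 ^ 178 ^ 128 ^ 194 ^ 246 = 71

71


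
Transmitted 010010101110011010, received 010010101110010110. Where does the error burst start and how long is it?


XOR: 000000000000001100

Burst at position 14, length 2


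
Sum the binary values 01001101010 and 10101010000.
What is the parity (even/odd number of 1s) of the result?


01001101010 = 618
10101010000 = 1360
Sum = 1978 = 11110111010
1s count = 8

even parity (8 ones in 11110111010)


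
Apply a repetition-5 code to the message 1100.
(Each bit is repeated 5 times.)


Each bit -> 5 copies

11111111110000000000


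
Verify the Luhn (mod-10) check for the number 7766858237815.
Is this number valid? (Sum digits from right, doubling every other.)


Luhn sum = 65
65 mod 10 = 5

Invalid (Luhn sum mod 10 = 5)


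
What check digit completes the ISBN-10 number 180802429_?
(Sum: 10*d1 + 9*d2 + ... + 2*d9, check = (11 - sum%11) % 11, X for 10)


Weighted sum: 188
188 mod 11 = 1

Check digit: X


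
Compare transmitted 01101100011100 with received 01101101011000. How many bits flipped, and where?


XOR: 00000001000100

2 error(s) at position(s): 7, 11


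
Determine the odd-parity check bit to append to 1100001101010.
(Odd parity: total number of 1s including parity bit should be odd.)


Number of 1s in data: 6
Parity bit: 1

1


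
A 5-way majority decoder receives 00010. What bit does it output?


Ones: 1 out of 5
Threshold: 3

0 (1/5 voted 1)


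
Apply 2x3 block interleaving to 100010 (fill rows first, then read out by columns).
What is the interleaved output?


Matrix:
  100
  010
Read columns: 100100

100100


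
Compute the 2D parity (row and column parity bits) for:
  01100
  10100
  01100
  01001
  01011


Row parities: 00001
Column parities: 10110

Row P: 00001, Col P: 10110, Corner: 1


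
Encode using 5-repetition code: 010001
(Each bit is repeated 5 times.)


Each bit -> 5 copies

000001111100000000000000011111


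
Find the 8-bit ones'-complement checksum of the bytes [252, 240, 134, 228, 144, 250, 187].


Sum = 1435 mod 256 = 155
Complement = 100

100


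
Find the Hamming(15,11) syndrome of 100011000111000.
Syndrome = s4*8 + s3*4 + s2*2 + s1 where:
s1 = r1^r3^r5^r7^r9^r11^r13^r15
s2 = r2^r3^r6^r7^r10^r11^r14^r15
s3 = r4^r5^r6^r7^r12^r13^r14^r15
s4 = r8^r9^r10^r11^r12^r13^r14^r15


s1=1, s2=1, s3=1, s4=1

Syndrome = 15 (error at position 15)


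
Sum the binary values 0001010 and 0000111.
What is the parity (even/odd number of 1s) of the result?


0001010 = 10
0000111 = 7
Sum = 17 = 10001
1s count = 2

even parity (2 ones in 10001)


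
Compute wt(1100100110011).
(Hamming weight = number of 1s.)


Counting 1s in 1100100110011

7


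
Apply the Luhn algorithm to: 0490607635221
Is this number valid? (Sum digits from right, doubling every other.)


Luhn sum = 44
44 mod 10 = 4

Invalid (Luhn sum mod 10 = 4)


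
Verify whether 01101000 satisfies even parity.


Number of 1s: 3

No, parity error (3 ones)


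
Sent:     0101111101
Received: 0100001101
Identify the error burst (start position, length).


XOR: 0001110000

Burst at position 3, length 3


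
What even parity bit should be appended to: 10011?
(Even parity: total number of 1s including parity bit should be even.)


Number of 1s in data: 3
Parity bit: 1

1


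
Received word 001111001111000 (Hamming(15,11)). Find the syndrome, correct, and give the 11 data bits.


Syndrome = 0: no error detected

Data: 11101111000 (no errors)


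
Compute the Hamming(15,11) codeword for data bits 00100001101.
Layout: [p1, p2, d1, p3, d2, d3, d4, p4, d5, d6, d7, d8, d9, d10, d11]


Parity bits: p1=0, p2=0, p3=0, p4=1

000001010001101


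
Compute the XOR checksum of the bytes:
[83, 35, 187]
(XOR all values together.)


XOR chain: 83 ^ 35 ^ 187 = 203

203


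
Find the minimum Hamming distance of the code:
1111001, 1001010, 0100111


Comparing all pairs, minimum distance: 4
Can detect 3 errors, correct 1 errors

4


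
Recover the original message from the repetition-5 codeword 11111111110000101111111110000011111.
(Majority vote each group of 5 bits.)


Groups: 11111, 11111, 00001, 01111, 11111, 00000, 11111
Majority votes: 1101101

1101101


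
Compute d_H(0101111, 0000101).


XOR: 0101010
Count of 1s: 3

3


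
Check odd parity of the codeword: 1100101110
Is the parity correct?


Number of 1s: 6

No, parity error (6 ones)


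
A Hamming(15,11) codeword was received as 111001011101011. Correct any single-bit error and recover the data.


Syndrome = 0: no error detected

Data: 10101101011 (no errors)


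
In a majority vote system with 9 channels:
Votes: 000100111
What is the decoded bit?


Ones: 4 out of 9
Threshold: 5

0 (4/9 voted 1)


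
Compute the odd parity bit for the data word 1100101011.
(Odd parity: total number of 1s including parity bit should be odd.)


Number of 1s in data: 6
Parity bit: 1

1


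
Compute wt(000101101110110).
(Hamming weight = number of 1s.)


Counting 1s in 000101101110110

8


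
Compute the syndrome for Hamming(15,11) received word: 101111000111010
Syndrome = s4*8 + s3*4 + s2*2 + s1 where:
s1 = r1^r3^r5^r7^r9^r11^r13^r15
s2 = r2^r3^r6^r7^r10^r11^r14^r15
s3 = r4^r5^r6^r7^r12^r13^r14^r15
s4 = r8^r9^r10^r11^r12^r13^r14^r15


s1=0, s2=1, s3=1, s4=0

Syndrome = 6 (error at position 6)


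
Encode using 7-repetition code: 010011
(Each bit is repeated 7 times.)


Each bit -> 7 copies

000000011111110000000000000011111111111111


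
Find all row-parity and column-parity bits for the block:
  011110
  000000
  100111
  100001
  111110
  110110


Row parities: 000010
Column parities: 010000

Row P: 000010, Col P: 010000, Corner: 1


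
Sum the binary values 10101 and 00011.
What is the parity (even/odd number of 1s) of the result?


10101 = 21
00011 = 3
Sum = 24 = 11000
1s count = 2

even parity (2 ones in 11000)


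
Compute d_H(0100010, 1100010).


XOR: 1000000
Count of 1s: 1

1


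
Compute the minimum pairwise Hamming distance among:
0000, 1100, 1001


Comparing all pairs, minimum distance: 2
Can detect 1 errors, correct 0 errors

2


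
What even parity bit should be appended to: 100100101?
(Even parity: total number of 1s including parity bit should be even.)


Number of 1s in data: 4
Parity bit: 0

0


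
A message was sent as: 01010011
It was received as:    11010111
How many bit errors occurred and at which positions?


XOR: 10000100

2 error(s) at position(s): 0, 5


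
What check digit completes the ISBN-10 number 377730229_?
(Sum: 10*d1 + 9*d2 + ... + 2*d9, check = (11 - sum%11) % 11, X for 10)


Weighted sum: 248
248 mod 11 = 6

Check digit: 5


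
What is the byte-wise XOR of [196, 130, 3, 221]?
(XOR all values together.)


XOR chain: 196 ^ 130 ^ 3 ^ 221 = 152

152


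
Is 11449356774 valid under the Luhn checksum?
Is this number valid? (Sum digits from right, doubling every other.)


Luhn sum = 54
54 mod 10 = 4

Invalid (Luhn sum mod 10 = 4)


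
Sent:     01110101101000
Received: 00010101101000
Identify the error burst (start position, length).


XOR: 01100000000000

Burst at position 1, length 2


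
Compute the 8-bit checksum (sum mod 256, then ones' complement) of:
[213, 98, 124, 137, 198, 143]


Sum = 913 mod 256 = 145
Complement = 110

110


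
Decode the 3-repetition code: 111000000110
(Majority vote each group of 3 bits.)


Groups: 111, 000, 000, 110
Majority votes: 1001

1001


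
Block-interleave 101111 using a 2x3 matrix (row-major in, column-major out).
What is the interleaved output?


Matrix:
  101
  111
Read columns: 110111

110111


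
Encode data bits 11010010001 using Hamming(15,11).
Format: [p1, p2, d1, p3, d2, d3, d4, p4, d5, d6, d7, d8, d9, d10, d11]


Parity bits: p1=1, p2=0, p3=1, p4=0

101110100010001


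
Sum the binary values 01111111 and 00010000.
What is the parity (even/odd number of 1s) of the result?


01111111 = 127
00010000 = 16
Sum = 143 = 10001111
1s count = 5

odd parity (5 ones in 10001111)


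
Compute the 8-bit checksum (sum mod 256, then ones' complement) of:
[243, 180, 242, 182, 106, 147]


Sum = 1100 mod 256 = 76
Complement = 179

179


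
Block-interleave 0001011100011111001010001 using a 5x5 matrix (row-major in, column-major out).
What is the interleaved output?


Matrix:
  00010
  11100
  01111
  10010
  10001
Read columns: 0101101100011001011000101

0101101100011001011000101


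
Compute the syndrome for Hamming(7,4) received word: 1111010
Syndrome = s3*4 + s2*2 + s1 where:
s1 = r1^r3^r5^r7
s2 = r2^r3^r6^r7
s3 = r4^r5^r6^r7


s1=0, s2=1, s3=0

Syndrome = 2 (error at position 2)


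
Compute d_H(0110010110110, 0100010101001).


XOR: 0010000011111
Count of 1s: 6

6


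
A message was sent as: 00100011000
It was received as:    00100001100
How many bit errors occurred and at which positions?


XOR: 00000010100

2 error(s) at position(s): 6, 8


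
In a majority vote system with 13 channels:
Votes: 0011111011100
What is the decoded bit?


Ones: 8 out of 13
Threshold: 7

1 (8/13 voted 1)


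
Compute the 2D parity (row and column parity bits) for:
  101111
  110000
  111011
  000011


Row parities: 1010
Column parities: 100111

Row P: 1010, Col P: 100111, Corner: 0


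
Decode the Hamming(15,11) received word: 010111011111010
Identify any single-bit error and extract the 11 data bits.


Syndrome = 7: error at position 7

Data: 01111111010 (corrected bit 7)


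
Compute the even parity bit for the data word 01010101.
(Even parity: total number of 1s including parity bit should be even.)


Number of 1s in data: 4
Parity bit: 0

0


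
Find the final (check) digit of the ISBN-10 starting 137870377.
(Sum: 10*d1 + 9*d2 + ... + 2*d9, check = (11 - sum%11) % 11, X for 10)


Weighted sum: 238
238 mod 11 = 7

Check digit: 4


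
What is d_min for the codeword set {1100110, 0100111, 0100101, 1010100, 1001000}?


Comparing all pairs, minimum distance: 1
Can detect 0 errors, correct 0 errors

1


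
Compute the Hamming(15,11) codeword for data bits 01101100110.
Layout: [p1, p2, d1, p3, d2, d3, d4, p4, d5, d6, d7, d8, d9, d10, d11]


Parity bits: p1=1, p2=1, p3=0, p4=0

110011001100110


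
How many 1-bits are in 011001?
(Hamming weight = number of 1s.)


Counting 1s in 011001

3


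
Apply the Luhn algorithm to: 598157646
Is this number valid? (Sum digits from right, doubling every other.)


Luhn sum = 54
54 mod 10 = 4

Invalid (Luhn sum mod 10 = 4)


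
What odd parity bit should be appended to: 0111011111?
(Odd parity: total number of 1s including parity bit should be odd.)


Number of 1s in data: 8
Parity bit: 1

1


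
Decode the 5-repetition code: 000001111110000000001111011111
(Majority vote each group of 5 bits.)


Groups: 00000, 11111, 10000, 00000, 11110, 11111
Majority votes: 010011

010011


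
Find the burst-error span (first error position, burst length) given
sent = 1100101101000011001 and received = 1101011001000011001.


XOR: 0001110100000000000

Burst at position 3, length 5


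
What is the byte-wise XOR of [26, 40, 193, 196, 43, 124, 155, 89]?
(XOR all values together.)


XOR chain: 26 ^ 40 ^ 193 ^ 196 ^ 43 ^ 124 ^ 155 ^ 89 = 162

162


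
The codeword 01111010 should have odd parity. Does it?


Number of 1s: 5

Yes, parity is correct (5 ones)


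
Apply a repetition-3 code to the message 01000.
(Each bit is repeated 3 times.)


Each bit -> 3 copies

000111000000000


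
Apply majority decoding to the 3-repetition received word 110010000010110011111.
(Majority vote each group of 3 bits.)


Groups: 110, 010, 000, 010, 110, 011, 111
Majority votes: 1000111

1000111


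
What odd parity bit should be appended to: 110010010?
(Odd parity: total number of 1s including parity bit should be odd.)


Number of 1s in data: 4
Parity bit: 1

1


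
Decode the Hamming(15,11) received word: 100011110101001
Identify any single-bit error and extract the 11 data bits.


Syndrome = 4: error at position 4

Data: 01110101001 (corrected bit 4)


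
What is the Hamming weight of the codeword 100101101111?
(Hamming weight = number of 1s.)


Counting 1s in 100101101111

8


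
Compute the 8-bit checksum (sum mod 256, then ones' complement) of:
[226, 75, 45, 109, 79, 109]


Sum = 643 mod 256 = 131
Complement = 124

124
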